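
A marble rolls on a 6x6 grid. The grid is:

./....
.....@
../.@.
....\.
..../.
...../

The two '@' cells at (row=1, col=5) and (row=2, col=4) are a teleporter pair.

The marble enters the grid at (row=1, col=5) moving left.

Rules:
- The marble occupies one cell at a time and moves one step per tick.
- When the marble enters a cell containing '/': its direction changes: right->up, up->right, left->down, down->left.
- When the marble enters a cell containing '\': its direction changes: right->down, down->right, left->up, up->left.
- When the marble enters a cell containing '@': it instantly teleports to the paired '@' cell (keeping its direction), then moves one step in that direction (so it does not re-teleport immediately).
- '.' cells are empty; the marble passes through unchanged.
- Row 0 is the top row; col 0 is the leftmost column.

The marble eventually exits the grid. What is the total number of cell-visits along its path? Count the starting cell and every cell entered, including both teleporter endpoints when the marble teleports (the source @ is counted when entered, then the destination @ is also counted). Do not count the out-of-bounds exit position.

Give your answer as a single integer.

Step 1: enter (1,5), '@' teleport (1,5)->(2,4), also enter (2,4), move left to (2,3)
Step 2: enter (2,3), '.' pass, move left to (2,2)
Step 3: enter (2,2), '/' deflects left->down, move down to (3,2)
Step 4: enter (3,2), '.' pass, move down to (4,2)
Step 5: enter (4,2), '.' pass, move down to (5,2)
Step 6: enter (5,2), '.' pass, move down to (6,2)
Step 7: at (6,2) — EXIT via bottom edge, pos 2
Path length (cell visits): 7

Answer: 7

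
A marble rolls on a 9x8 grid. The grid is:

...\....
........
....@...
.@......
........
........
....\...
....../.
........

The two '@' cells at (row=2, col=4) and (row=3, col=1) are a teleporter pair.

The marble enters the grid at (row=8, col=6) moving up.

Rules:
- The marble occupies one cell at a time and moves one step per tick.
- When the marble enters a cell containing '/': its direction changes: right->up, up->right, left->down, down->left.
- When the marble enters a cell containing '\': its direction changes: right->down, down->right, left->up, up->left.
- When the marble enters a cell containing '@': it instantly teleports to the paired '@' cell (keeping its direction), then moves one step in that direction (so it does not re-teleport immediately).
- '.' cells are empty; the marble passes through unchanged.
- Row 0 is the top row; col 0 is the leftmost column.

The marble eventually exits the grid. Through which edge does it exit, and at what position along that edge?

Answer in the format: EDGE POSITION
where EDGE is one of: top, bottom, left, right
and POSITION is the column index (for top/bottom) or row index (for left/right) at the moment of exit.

Answer: right 7

Derivation:
Step 1: enter (8,6), '.' pass, move up to (7,6)
Step 2: enter (7,6), '/' deflects up->right, move right to (7,7)
Step 3: enter (7,7), '.' pass, move right to (7,8)
Step 4: at (7,8) — EXIT via right edge, pos 7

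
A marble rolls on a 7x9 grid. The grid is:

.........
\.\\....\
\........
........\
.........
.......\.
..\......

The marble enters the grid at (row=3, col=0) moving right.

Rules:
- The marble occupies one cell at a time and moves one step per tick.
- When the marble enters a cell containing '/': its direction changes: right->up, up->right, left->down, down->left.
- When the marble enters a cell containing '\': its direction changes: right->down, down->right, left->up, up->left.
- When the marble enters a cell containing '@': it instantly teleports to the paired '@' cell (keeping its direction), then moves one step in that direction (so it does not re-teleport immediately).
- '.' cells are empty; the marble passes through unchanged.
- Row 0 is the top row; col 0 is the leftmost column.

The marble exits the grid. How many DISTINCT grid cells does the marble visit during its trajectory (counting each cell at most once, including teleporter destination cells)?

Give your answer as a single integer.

Step 1: enter (3,0), '.' pass, move right to (3,1)
Step 2: enter (3,1), '.' pass, move right to (3,2)
Step 3: enter (3,2), '.' pass, move right to (3,3)
Step 4: enter (3,3), '.' pass, move right to (3,4)
Step 5: enter (3,4), '.' pass, move right to (3,5)
Step 6: enter (3,5), '.' pass, move right to (3,6)
Step 7: enter (3,6), '.' pass, move right to (3,7)
Step 8: enter (3,7), '.' pass, move right to (3,8)
Step 9: enter (3,8), '\' deflects right->down, move down to (4,8)
Step 10: enter (4,8), '.' pass, move down to (5,8)
Step 11: enter (5,8), '.' pass, move down to (6,8)
Step 12: enter (6,8), '.' pass, move down to (7,8)
Step 13: at (7,8) — EXIT via bottom edge, pos 8
Distinct cells visited: 12 (path length 12)

Answer: 12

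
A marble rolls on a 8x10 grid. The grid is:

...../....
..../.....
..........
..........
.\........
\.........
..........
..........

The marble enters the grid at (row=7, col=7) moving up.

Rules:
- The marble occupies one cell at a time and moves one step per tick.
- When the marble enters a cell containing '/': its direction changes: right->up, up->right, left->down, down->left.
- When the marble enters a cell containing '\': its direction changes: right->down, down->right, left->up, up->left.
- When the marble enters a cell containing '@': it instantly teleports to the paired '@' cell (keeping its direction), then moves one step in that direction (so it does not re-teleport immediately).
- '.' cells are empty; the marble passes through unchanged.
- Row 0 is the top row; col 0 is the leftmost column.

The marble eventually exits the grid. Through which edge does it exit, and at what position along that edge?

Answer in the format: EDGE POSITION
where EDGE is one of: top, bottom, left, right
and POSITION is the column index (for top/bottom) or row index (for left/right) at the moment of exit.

Step 1: enter (7,7), '.' pass, move up to (6,7)
Step 2: enter (6,7), '.' pass, move up to (5,7)
Step 3: enter (5,7), '.' pass, move up to (4,7)
Step 4: enter (4,7), '.' pass, move up to (3,7)
Step 5: enter (3,7), '.' pass, move up to (2,7)
Step 6: enter (2,7), '.' pass, move up to (1,7)
Step 7: enter (1,7), '.' pass, move up to (0,7)
Step 8: enter (0,7), '.' pass, move up to (-1,7)
Step 9: at (-1,7) — EXIT via top edge, pos 7

Answer: top 7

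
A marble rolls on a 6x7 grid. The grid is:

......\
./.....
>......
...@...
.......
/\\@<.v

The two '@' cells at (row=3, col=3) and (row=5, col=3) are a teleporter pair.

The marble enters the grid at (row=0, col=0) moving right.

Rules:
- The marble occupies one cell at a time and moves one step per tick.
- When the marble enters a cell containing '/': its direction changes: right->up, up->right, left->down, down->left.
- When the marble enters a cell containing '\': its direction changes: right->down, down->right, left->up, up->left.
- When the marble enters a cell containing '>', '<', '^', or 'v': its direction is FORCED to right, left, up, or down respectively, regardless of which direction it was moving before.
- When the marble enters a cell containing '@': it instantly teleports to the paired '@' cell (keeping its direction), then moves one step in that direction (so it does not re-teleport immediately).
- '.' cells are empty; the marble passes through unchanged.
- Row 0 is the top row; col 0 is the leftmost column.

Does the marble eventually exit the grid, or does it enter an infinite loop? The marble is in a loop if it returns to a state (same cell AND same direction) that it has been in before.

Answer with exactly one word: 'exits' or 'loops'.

Step 1: enter (0,0), '.' pass, move right to (0,1)
Step 2: enter (0,1), '.' pass, move right to (0,2)
Step 3: enter (0,2), '.' pass, move right to (0,3)
Step 4: enter (0,3), '.' pass, move right to (0,4)
Step 5: enter (0,4), '.' pass, move right to (0,5)
Step 6: enter (0,5), '.' pass, move right to (0,6)
Step 7: enter (0,6), '\' deflects right->down, move down to (1,6)
Step 8: enter (1,6), '.' pass, move down to (2,6)
Step 9: enter (2,6), '.' pass, move down to (3,6)
Step 10: enter (3,6), '.' pass, move down to (4,6)
Step 11: enter (4,6), '.' pass, move down to (5,6)
Step 12: enter (5,6), 'v' forces down->down, move down to (6,6)
Step 13: at (6,6) — EXIT via bottom edge, pos 6

Answer: exits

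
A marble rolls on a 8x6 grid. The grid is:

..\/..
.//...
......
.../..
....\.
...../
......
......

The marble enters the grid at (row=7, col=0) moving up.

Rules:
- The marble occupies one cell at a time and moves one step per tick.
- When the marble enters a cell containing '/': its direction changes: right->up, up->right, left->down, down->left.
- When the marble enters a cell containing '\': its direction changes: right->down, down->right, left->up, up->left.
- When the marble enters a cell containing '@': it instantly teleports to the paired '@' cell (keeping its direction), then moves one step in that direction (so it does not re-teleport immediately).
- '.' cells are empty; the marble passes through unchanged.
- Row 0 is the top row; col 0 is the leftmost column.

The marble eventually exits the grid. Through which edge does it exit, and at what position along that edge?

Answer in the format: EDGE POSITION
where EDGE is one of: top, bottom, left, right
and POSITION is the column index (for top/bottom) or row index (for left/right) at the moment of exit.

Answer: top 0

Derivation:
Step 1: enter (7,0), '.' pass, move up to (6,0)
Step 2: enter (6,0), '.' pass, move up to (5,0)
Step 3: enter (5,0), '.' pass, move up to (4,0)
Step 4: enter (4,0), '.' pass, move up to (3,0)
Step 5: enter (3,0), '.' pass, move up to (2,0)
Step 6: enter (2,0), '.' pass, move up to (1,0)
Step 7: enter (1,0), '.' pass, move up to (0,0)
Step 8: enter (0,0), '.' pass, move up to (-1,0)
Step 9: at (-1,0) — EXIT via top edge, pos 0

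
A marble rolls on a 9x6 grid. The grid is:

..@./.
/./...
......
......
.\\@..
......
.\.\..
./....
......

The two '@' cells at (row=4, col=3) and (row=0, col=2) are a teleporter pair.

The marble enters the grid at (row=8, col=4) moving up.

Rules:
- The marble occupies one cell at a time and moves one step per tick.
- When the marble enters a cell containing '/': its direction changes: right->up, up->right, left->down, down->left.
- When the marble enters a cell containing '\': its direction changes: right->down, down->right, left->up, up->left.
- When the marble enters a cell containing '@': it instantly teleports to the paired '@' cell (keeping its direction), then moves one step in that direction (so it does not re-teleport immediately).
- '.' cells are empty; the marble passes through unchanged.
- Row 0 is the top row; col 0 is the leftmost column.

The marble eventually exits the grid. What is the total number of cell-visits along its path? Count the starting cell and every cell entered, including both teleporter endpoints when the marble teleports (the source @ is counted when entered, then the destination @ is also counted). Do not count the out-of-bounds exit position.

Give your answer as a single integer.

Step 1: enter (8,4), '.' pass, move up to (7,4)
Step 2: enter (7,4), '.' pass, move up to (6,4)
Step 3: enter (6,4), '.' pass, move up to (5,4)
Step 4: enter (5,4), '.' pass, move up to (4,4)
Step 5: enter (4,4), '.' pass, move up to (3,4)
Step 6: enter (3,4), '.' pass, move up to (2,4)
Step 7: enter (2,4), '.' pass, move up to (1,4)
Step 8: enter (1,4), '.' pass, move up to (0,4)
Step 9: enter (0,4), '/' deflects up->right, move right to (0,5)
Step 10: enter (0,5), '.' pass, move right to (0,6)
Step 11: at (0,6) — EXIT via right edge, pos 0
Path length (cell visits): 10

Answer: 10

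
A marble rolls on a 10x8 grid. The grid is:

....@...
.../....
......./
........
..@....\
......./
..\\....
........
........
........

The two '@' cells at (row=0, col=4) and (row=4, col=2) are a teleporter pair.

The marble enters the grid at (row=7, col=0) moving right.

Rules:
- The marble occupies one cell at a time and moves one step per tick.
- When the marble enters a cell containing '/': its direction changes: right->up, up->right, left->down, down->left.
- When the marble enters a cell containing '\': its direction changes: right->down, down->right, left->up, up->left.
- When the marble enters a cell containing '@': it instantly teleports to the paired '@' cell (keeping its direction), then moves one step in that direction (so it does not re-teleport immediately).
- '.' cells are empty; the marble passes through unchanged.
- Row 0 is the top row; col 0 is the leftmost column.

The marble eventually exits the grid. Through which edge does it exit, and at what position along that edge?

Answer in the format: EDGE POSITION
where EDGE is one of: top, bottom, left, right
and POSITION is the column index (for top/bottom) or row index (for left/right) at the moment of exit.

Step 1: enter (7,0), '.' pass, move right to (7,1)
Step 2: enter (7,1), '.' pass, move right to (7,2)
Step 3: enter (7,2), '.' pass, move right to (7,3)
Step 4: enter (7,3), '.' pass, move right to (7,4)
Step 5: enter (7,4), '.' pass, move right to (7,5)
Step 6: enter (7,5), '.' pass, move right to (7,6)
Step 7: enter (7,6), '.' pass, move right to (7,7)
Step 8: enter (7,7), '.' pass, move right to (7,8)
Step 9: at (7,8) — EXIT via right edge, pos 7

Answer: right 7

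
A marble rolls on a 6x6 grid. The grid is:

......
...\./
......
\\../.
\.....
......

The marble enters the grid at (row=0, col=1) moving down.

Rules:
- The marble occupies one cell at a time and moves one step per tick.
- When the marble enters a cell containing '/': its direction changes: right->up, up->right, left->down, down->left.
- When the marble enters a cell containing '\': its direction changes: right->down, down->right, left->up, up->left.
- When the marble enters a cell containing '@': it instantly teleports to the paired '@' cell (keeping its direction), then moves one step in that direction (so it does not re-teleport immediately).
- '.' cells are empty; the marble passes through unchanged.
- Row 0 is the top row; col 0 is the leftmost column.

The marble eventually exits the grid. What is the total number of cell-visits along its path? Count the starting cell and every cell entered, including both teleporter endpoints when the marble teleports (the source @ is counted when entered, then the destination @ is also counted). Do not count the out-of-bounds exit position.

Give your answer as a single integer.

Answer: 10

Derivation:
Step 1: enter (0,1), '.' pass, move down to (1,1)
Step 2: enter (1,1), '.' pass, move down to (2,1)
Step 3: enter (2,1), '.' pass, move down to (3,1)
Step 4: enter (3,1), '\' deflects down->right, move right to (3,2)
Step 5: enter (3,2), '.' pass, move right to (3,3)
Step 6: enter (3,3), '.' pass, move right to (3,4)
Step 7: enter (3,4), '/' deflects right->up, move up to (2,4)
Step 8: enter (2,4), '.' pass, move up to (1,4)
Step 9: enter (1,4), '.' pass, move up to (0,4)
Step 10: enter (0,4), '.' pass, move up to (-1,4)
Step 11: at (-1,4) — EXIT via top edge, pos 4
Path length (cell visits): 10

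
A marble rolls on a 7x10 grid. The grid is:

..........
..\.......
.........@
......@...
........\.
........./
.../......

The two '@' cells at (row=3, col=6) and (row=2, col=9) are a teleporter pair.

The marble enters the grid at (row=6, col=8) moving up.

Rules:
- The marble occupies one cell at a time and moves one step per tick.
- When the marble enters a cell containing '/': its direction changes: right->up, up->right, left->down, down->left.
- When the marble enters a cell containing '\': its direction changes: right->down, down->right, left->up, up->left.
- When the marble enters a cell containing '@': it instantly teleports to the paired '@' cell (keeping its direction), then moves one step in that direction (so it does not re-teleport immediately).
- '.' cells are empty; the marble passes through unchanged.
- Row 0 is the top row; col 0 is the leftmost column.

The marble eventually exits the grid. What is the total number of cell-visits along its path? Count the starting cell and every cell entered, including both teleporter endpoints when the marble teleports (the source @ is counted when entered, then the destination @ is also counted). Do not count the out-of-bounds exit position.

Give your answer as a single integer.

Answer: 11

Derivation:
Step 1: enter (6,8), '.' pass, move up to (5,8)
Step 2: enter (5,8), '.' pass, move up to (4,8)
Step 3: enter (4,8), '\' deflects up->left, move left to (4,7)
Step 4: enter (4,7), '.' pass, move left to (4,6)
Step 5: enter (4,6), '.' pass, move left to (4,5)
Step 6: enter (4,5), '.' pass, move left to (4,4)
Step 7: enter (4,4), '.' pass, move left to (4,3)
Step 8: enter (4,3), '.' pass, move left to (4,2)
Step 9: enter (4,2), '.' pass, move left to (4,1)
Step 10: enter (4,1), '.' pass, move left to (4,0)
Step 11: enter (4,0), '.' pass, move left to (4,-1)
Step 12: at (4,-1) — EXIT via left edge, pos 4
Path length (cell visits): 11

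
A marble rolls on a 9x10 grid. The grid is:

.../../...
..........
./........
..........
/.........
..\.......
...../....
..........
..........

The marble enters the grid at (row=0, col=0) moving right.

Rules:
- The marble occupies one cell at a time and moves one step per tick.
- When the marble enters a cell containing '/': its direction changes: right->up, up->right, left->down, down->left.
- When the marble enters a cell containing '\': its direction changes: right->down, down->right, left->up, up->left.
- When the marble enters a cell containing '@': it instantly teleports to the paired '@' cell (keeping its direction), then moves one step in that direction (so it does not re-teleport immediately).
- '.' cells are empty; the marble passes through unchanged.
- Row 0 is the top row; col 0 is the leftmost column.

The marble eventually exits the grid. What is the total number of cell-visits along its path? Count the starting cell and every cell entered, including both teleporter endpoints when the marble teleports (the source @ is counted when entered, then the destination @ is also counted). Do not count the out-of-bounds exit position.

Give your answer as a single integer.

Answer: 4

Derivation:
Step 1: enter (0,0), '.' pass, move right to (0,1)
Step 2: enter (0,1), '.' pass, move right to (0,2)
Step 3: enter (0,2), '.' pass, move right to (0,3)
Step 4: enter (0,3), '/' deflects right->up, move up to (-1,3)
Step 5: at (-1,3) — EXIT via top edge, pos 3
Path length (cell visits): 4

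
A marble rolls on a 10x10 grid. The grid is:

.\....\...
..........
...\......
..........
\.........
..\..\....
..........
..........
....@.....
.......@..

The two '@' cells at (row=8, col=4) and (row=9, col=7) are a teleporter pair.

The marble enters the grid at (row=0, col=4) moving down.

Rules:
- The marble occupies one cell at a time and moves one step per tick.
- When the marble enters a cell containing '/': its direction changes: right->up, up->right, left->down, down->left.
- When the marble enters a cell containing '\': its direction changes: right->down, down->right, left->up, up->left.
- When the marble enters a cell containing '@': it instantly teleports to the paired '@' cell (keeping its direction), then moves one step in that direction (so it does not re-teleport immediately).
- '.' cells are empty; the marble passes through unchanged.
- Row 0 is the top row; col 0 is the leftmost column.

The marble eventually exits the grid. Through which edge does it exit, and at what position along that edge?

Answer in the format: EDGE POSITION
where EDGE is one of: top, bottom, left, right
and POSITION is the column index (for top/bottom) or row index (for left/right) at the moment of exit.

Answer: bottom 7

Derivation:
Step 1: enter (0,4), '.' pass, move down to (1,4)
Step 2: enter (1,4), '.' pass, move down to (2,4)
Step 3: enter (2,4), '.' pass, move down to (3,4)
Step 4: enter (3,4), '.' pass, move down to (4,4)
Step 5: enter (4,4), '.' pass, move down to (5,4)
Step 6: enter (5,4), '.' pass, move down to (6,4)
Step 7: enter (6,4), '.' pass, move down to (7,4)
Step 8: enter (7,4), '.' pass, move down to (8,4)
Step 9: enter (8,4), '@' teleport (8,4)->(9,7), also enter (9,7), move down to (10,7)
Step 10: at (10,7) — EXIT via bottom edge, pos 7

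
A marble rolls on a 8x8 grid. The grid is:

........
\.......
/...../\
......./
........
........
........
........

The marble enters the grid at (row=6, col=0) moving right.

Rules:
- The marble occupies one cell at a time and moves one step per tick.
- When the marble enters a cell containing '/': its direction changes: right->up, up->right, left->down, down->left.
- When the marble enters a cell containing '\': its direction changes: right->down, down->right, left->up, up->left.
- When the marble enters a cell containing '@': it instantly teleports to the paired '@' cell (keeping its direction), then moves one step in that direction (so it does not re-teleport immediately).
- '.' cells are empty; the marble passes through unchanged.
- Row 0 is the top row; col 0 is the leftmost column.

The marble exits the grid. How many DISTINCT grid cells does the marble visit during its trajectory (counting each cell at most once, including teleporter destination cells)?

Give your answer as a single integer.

Answer: 8

Derivation:
Step 1: enter (6,0), '.' pass, move right to (6,1)
Step 2: enter (6,1), '.' pass, move right to (6,2)
Step 3: enter (6,2), '.' pass, move right to (6,3)
Step 4: enter (6,3), '.' pass, move right to (6,4)
Step 5: enter (6,4), '.' pass, move right to (6,5)
Step 6: enter (6,5), '.' pass, move right to (6,6)
Step 7: enter (6,6), '.' pass, move right to (6,7)
Step 8: enter (6,7), '.' pass, move right to (6,8)
Step 9: at (6,8) — EXIT via right edge, pos 6
Distinct cells visited: 8 (path length 8)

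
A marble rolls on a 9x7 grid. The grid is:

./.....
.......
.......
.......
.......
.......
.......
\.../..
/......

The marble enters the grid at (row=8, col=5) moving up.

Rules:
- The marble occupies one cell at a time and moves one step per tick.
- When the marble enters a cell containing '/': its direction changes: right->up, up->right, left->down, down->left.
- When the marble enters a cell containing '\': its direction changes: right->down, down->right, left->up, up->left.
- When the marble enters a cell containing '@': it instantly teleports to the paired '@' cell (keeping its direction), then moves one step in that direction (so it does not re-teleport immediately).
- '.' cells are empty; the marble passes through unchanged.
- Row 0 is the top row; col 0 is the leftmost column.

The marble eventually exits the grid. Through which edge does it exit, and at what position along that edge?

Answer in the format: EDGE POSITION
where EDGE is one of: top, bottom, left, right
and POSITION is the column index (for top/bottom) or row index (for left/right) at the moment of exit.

Answer: top 5

Derivation:
Step 1: enter (8,5), '.' pass, move up to (7,5)
Step 2: enter (7,5), '.' pass, move up to (6,5)
Step 3: enter (6,5), '.' pass, move up to (5,5)
Step 4: enter (5,5), '.' pass, move up to (4,5)
Step 5: enter (4,5), '.' pass, move up to (3,5)
Step 6: enter (3,5), '.' pass, move up to (2,5)
Step 7: enter (2,5), '.' pass, move up to (1,5)
Step 8: enter (1,5), '.' pass, move up to (0,5)
Step 9: enter (0,5), '.' pass, move up to (-1,5)
Step 10: at (-1,5) — EXIT via top edge, pos 5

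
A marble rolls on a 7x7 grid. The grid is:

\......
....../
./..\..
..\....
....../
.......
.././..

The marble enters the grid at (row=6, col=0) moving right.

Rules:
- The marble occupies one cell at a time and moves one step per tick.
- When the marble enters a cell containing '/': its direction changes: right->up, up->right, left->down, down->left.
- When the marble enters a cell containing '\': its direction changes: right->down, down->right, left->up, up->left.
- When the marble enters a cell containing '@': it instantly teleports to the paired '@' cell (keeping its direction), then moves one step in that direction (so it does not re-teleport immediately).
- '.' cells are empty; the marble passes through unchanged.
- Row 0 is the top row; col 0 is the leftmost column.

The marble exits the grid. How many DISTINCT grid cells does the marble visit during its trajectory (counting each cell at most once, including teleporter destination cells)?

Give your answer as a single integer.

Step 1: enter (6,0), '.' pass, move right to (6,1)
Step 2: enter (6,1), '.' pass, move right to (6,2)
Step 3: enter (6,2), '/' deflects right->up, move up to (5,2)
Step 4: enter (5,2), '.' pass, move up to (4,2)
Step 5: enter (4,2), '.' pass, move up to (3,2)
Step 6: enter (3,2), '\' deflects up->left, move left to (3,1)
Step 7: enter (3,1), '.' pass, move left to (3,0)
Step 8: enter (3,0), '.' pass, move left to (3,-1)
Step 9: at (3,-1) — EXIT via left edge, pos 3
Distinct cells visited: 8 (path length 8)

Answer: 8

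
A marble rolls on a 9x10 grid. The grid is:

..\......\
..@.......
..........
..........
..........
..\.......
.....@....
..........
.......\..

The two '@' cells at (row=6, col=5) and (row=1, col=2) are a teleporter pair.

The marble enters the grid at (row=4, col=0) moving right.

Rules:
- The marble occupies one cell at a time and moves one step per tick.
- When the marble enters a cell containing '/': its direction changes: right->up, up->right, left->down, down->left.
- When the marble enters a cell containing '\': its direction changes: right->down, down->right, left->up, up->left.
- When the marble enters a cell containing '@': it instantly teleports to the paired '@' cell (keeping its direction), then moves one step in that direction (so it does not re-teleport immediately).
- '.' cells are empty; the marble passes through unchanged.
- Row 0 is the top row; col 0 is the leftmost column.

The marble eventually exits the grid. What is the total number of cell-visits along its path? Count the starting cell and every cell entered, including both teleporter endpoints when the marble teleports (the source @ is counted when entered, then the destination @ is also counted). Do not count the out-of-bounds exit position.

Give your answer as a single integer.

Step 1: enter (4,0), '.' pass, move right to (4,1)
Step 2: enter (4,1), '.' pass, move right to (4,2)
Step 3: enter (4,2), '.' pass, move right to (4,3)
Step 4: enter (4,3), '.' pass, move right to (4,4)
Step 5: enter (4,4), '.' pass, move right to (4,5)
Step 6: enter (4,5), '.' pass, move right to (4,6)
Step 7: enter (4,6), '.' pass, move right to (4,7)
Step 8: enter (4,7), '.' pass, move right to (4,8)
Step 9: enter (4,8), '.' pass, move right to (4,9)
Step 10: enter (4,9), '.' pass, move right to (4,10)
Step 11: at (4,10) — EXIT via right edge, pos 4
Path length (cell visits): 10

Answer: 10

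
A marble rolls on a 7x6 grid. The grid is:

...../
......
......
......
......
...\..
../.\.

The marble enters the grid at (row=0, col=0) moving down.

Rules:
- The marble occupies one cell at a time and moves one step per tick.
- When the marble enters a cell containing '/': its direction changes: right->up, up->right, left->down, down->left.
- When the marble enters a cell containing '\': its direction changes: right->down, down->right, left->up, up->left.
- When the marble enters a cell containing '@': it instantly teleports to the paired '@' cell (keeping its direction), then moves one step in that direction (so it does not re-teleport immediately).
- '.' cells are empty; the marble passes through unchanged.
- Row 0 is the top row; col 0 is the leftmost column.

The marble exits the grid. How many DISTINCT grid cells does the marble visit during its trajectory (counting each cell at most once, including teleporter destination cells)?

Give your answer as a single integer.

Step 1: enter (0,0), '.' pass, move down to (1,0)
Step 2: enter (1,0), '.' pass, move down to (2,0)
Step 3: enter (2,0), '.' pass, move down to (3,0)
Step 4: enter (3,0), '.' pass, move down to (4,0)
Step 5: enter (4,0), '.' pass, move down to (5,0)
Step 6: enter (5,0), '.' pass, move down to (6,0)
Step 7: enter (6,0), '.' pass, move down to (7,0)
Step 8: at (7,0) — EXIT via bottom edge, pos 0
Distinct cells visited: 7 (path length 7)

Answer: 7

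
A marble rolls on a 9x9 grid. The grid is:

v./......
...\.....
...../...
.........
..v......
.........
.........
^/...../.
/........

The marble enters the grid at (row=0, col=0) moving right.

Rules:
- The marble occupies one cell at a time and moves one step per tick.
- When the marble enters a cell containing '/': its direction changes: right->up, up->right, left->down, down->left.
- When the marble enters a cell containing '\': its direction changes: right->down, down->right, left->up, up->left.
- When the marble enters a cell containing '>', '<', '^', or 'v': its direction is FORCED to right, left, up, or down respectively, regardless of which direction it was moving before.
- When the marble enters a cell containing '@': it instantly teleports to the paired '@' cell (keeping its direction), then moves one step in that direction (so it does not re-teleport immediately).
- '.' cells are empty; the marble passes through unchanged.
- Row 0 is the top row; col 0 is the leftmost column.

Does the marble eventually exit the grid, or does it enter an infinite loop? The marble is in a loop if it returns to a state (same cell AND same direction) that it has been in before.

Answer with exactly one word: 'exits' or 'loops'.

Step 1: enter (0,0), 'v' forces right->down, move down to (1,0)
Step 2: enter (1,0), '.' pass, move down to (2,0)
Step 3: enter (2,0), '.' pass, move down to (3,0)
Step 4: enter (3,0), '.' pass, move down to (4,0)
Step 5: enter (4,0), '.' pass, move down to (5,0)
Step 6: enter (5,0), '.' pass, move down to (6,0)
Step 7: enter (6,0), '.' pass, move down to (7,0)
Step 8: enter (7,0), '^' forces down->up, move up to (6,0)
Step 9: enter (6,0), '.' pass, move up to (5,0)
Step 10: enter (5,0), '.' pass, move up to (4,0)
Step 11: enter (4,0), '.' pass, move up to (3,0)
Step 12: enter (3,0), '.' pass, move up to (2,0)
Step 13: enter (2,0), '.' pass, move up to (1,0)
Step 14: enter (1,0), '.' pass, move up to (0,0)
Step 15: enter (0,0), 'v' forces up->down, move down to (1,0)
Step 16: at (1,0) dir=down — LOOP DETECTED (seen before)

Answer: loops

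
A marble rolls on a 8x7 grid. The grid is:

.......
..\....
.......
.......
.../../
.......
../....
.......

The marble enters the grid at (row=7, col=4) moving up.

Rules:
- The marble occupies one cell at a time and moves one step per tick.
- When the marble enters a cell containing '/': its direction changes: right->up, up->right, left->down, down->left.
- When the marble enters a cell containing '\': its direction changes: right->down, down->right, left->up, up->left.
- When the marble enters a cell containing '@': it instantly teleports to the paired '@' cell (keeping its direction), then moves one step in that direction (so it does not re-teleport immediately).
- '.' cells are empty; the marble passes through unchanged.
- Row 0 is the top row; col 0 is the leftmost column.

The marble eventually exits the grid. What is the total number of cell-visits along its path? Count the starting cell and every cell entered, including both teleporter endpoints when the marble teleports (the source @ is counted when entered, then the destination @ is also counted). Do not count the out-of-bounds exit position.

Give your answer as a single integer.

Answer: 8

Derivation:
Step 1: enter (7,4), '.' pass, move up to (6,4)
Step 2: enter (6,4), '.' pass, move up to (5,4)
Step 3: enter (5,4), '.' pass, move up to (4,4)
Step 4: enter (4,4), '.' pass, move up to (3,4)
Step 5: enter (3,4), '.' pass, move up to (2,4)
Step 6: enter (2,4), '.' pass, move up to (1,4)
Step 7: enter (1,4), '.' pass, move up to (0,4)
Step 8: enter (0,4), '.' pass, move up to (-1,4)
Step 9: at (-1,4) — EXIT via top edge, pos 4
Path length (cell visits): 8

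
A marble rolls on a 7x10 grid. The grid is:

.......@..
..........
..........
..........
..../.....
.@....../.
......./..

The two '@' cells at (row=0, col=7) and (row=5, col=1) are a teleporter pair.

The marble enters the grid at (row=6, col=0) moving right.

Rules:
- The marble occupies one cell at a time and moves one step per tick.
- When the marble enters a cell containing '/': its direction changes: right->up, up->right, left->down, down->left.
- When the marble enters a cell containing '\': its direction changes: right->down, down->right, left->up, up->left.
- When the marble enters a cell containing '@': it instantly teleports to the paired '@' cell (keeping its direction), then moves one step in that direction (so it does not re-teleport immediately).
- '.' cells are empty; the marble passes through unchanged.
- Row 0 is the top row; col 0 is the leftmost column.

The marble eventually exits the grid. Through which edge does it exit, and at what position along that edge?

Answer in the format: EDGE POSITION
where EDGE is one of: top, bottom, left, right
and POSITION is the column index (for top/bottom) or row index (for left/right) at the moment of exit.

Answer: top 1

Derivation:
Step 1: enter (6,0), '.' pass, move right to (6,1)
Step 2: enter (6,1), '.' pass, move right to (6,2)
Step 3: enter (6,2), '.' pass, move right to (6,3)
Step 4: enter (6,3), '.' pass, move right to (6,4)
Step 5: enter (6,4), '.' pass, move right to (6,5)
Step 6: enter (6,5), '.' pass, move right to (6,6)
Step 7: enter (6,6), '.' pass, move right to (6,7)
Step 8: enter (6,7), '/' deflects right->up, move up to (5,7)
Step 9: enter (5,7), '.' pass, move up to (4,7)
Step 10: enter (4,7), '.' pass, move up to (3,7)
Step 11: enter (3,7), '.' pass, move up to (2,7)
Step 12: enter (2,7), '.' pass, move up to (1,7)
Step 13: enter (1,7), '.' pass, move up to (0,7)
Step 14: enter (0,7), '@' teleport (0,7)->(5,1), also enter (5,1), move up to (4,1)
Step 15: enter (4,1), '.' pass, move up to (3,1)
Step 16: enter (3,1), '.' pass, move up to (2,1)
Step 17: enter (2,1), '.' pass, move up to (1,1)
Step 18: enter (1,1), '.' pass, move up to (0,1)
Step 19: enter (0,1), '.' pass, move up to (-1,1)
Step 20: at (-1,1) — EXIT via top edge, pos 1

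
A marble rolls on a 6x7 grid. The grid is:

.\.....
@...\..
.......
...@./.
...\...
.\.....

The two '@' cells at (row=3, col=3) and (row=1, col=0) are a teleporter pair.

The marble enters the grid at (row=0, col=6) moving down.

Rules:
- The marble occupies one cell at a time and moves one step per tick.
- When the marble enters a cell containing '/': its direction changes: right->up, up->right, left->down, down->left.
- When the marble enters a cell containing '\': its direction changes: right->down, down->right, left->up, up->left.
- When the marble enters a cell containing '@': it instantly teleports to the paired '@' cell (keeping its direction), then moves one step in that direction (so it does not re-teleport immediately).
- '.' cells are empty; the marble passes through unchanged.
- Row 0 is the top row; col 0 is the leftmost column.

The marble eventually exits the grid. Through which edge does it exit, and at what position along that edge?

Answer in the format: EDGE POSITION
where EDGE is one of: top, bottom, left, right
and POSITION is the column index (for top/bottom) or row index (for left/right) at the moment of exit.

Answer: bottom 6

Derivation:
Step 1: enter (0,6), '.' pass, move down to (1,6)
Step 2: enter (1,6), '.' pass, move down to (2,6)
Step 3: enter (2,6), '.' pass, move down to (3,6)
Step 4: enter (3,6), '.' pass, move down to (4,6)
Step 5: enter (4,6), '.' pass, move down to (5,6)
Step 6: enter (5,6), '.' pass, move down to (6,6)
Step 7: at (6,6) — EXIT via bottom edge, pos 6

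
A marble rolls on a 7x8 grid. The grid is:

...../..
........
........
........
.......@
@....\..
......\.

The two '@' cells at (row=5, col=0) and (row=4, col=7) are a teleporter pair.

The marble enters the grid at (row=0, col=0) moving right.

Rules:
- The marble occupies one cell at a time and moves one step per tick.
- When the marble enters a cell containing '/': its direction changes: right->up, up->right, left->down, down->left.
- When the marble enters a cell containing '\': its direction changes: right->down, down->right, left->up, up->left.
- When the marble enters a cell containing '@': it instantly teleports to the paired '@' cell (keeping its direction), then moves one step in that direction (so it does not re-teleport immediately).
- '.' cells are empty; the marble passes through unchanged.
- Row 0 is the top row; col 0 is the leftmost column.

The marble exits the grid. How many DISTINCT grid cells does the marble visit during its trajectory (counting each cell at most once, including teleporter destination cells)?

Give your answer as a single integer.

Answer: 6

Derivation:
Step 1: enter (0,0), '.' pass, move right to (0,1)
Step 2: enter (0,1), '.' pass, move right to (0,2)
Step 3: enter (0,2), '.' pass, move right to (0,3)
Step 4: enter (0,3), '.' pass, move right to (0,4)
Step 5: enter (0,4), '.' pass, move right to (0,5)
Step 6: enter (0,5), '/' deflects right->up, move up to (-1,5)
Step 7: at (-1,5) — EXIT via top edge, pos 5
Distinct cells visited: 6 (path length 6)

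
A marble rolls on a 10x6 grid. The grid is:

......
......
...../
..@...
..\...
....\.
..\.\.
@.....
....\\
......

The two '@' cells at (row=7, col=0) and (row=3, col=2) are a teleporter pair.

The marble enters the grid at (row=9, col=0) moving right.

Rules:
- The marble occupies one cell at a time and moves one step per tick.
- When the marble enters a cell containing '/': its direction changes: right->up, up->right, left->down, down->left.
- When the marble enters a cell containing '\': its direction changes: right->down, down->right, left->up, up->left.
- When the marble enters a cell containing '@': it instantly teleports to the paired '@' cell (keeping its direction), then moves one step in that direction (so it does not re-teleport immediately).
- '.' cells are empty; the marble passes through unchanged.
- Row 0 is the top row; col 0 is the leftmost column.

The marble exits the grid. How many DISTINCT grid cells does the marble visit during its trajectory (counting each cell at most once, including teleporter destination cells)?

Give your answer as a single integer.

Step 1: enter (9,0), '.' pass, move right to (9,1)
Step 2: enter (9,1), '.' pass, move right to (9,2)
Step 3: enter (9,2), '.' pass, move right to (9,3)
Step 4: enter (9,3), '.' pass, move right to (9,4)
Step 5: enter (9,4), '.' pass, move right to (9,5)
Step 6: enter (9,5), '.' pass, move right to (9,6)
Step 7: at (9,6) — EXIT via right edge, pos 9
Distinct cells visited: 6 (path length 6)

Answer: 6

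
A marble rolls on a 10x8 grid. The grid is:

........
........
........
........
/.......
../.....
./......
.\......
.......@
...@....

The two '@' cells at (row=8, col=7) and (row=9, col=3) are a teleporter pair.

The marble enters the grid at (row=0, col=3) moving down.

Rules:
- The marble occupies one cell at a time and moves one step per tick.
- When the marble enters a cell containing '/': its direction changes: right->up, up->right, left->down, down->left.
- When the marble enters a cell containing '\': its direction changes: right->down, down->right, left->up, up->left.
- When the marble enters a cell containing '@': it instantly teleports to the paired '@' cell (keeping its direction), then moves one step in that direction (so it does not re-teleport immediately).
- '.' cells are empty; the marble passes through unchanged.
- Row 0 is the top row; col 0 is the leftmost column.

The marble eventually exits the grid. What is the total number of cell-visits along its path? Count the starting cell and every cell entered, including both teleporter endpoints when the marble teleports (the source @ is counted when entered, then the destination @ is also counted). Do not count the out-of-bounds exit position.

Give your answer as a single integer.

Step 1: enter (0,3), '.' pass, move down to (1,3)
Step 2: enter (1,3), '.' pass, move down to (2,3)
Step 3: enter (2,3), '.' pass, move down to (3,3)
Step 4: enter (3,3), '.' pass, move down to (4,3)
Step 5: enter (4,3), '.' pass, move down to (5,3)
Step 6: enter (5,3), '.' pass, move down to (6,3)
Step 7: enter (6,3), '.' pass, move down to (7,3)
Step 8: enter (7,3), '.' pass, move down to (8,3)
Step 9: enter (8,3), '.' pass, move down to (9,3)
Step 10: enter (9,3), '@' teleport (9,3)->(8,7), also enter (8,7), move down to (9,7)
Step 11: enter (9,7), '.' pass, move down to (10,7)
Step 12: at (10,7) — EXIT via bottom edge, pos 7
Path length (cell visits): 12

Answer: 12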